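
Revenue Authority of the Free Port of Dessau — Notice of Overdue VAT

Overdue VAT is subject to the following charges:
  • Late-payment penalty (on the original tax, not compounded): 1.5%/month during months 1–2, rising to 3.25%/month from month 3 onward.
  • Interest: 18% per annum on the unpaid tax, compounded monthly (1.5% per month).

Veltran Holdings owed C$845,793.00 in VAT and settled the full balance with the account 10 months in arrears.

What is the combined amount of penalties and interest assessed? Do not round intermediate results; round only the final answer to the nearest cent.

Penalty, months 1–2: 2 × 1.5% × C$845,793.00 = C$25,373.79
Penalty, months 3–10: 8 × 3.25% × C$845,793.00 = C$219,906.18
Interest: C$845,793.00 × ((1 + 0.015)^10 − 1) = C$845,793.00 × 0.1605408… = C$135,784.3060…
Penalties + interest = C$245,279.9700 + C$135,784.3060… = C$381,064.28

C$381,064.28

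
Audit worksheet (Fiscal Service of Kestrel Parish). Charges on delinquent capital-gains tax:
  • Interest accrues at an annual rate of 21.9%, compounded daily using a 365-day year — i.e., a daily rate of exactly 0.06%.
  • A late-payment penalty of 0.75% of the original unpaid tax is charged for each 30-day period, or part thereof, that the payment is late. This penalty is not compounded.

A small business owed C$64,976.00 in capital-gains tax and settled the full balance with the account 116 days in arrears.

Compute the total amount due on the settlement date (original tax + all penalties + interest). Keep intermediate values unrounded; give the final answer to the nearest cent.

Penalty periods: ⌈116/30⌉ = 4; penalty = 4 × 0.75% × C$64,976.00 = C$1,949.28
Interest: C$64,976.00 × ((1 + 0.0006)^116 − 1) = C$64,976.00 × 0.07205689… = C$4,681.9684…
Total = C$64,976.00 + C$1,949.2800 + C$4,681.9684… = C$71,607.25

C$71,607.25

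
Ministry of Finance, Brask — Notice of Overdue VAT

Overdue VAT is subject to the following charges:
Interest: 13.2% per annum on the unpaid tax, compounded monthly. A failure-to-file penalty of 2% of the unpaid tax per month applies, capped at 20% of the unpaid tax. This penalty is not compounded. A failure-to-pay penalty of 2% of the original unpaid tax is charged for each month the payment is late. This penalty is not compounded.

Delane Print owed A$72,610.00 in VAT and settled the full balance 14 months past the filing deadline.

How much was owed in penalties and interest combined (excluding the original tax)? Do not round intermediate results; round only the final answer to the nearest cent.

A$46,870.52

Failure-to-file: 14 × 2% × A$72,610.00 = A$20,330.80, capped at 20% × A$72,610.00 = A$14,522.00
Failure-to-pay penalty: 14 × 2% × A$72,610.00 = A$20,330.80
Interest (13.2%/yr ÷ 12 = 1.1%/month): A$72,610.00 × ((1 + 0.011)^14 − 1) = A$12,017.7150…
Penalties + interest = A$34,852.8000 + A$12,017.7150… = A$46,870.52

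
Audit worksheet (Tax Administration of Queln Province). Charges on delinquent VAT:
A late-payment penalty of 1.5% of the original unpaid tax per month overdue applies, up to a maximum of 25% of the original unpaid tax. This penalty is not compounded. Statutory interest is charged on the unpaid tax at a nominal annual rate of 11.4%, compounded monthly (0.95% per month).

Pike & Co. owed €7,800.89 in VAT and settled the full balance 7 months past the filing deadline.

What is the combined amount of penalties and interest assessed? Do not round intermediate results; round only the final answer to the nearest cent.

€1,352.87

Penalty: 7 × 1.5% × €7,800.89 = €819.09… (below the 25% cap of €1,950.22…)
Interest: €7,800.89 × ((1 + 0.0095)^7 − 1) = €7,800.89 × 0.0684255… = €533.7801…
Penalties + interest = €819.0935… + €533.7801… = €1,352.87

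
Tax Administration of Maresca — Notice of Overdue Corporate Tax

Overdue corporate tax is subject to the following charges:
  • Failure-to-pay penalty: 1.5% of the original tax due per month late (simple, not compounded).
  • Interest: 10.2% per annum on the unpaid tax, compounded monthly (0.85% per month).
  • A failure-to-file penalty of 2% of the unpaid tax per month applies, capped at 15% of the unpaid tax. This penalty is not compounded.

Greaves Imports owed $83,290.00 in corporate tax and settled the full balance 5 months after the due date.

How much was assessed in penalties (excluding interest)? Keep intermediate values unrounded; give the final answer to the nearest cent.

$14,575.75

Failure-to-file: 5 × 2% × $83,290.00 = $8,329.00 (under the 15% cap)
Failure-to-pay penalty = 1.5% × $83,290.00 × 5 mo = $6,246.75
Total penalty = $8,329.00 + $6,246.75 = $14,575.75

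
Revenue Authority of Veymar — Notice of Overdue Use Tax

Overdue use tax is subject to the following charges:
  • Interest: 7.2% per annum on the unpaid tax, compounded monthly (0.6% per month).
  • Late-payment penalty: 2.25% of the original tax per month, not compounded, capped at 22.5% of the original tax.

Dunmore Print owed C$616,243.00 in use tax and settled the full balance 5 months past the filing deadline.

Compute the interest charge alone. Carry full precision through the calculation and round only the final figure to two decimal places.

C$18,710.47

Interest: C$616,243.00 × ((1 + 0.006)^5 − 1) = C$616,243.00 × 0.0303622… = C$18,710.4726…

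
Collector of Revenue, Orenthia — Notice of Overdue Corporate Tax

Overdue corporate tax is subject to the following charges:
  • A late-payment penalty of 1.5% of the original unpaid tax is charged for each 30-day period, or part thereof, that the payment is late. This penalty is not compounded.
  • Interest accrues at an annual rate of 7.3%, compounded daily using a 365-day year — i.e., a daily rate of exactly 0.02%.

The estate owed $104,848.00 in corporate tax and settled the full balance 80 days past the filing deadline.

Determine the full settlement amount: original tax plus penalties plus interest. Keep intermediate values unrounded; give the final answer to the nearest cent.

$111,257.05

Penalty periods: ⌈80/30⌉ = 3; penalty = 3 × 1.5% × $104,848.00 = $4,718.16
Interest: $104,848.00 × ((1 + 0.0002)^80 − 1) = $104,848.00 × 0.01612706… = $1,690.8900…
Total = $104,848.00 + $4,718.1600 + $1,690.8900… = $111,257.05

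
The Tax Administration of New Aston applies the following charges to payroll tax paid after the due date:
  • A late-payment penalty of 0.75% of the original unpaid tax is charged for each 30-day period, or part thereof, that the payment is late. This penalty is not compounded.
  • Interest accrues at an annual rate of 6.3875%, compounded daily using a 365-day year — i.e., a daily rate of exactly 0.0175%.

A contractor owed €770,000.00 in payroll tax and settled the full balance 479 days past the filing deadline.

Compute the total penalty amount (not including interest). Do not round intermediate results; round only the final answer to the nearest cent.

Penalty periods: ⌈479/30⌉ = 16; penalty = 16 × 0.75% × €770,000.00 = €92,400.00

€92,400.00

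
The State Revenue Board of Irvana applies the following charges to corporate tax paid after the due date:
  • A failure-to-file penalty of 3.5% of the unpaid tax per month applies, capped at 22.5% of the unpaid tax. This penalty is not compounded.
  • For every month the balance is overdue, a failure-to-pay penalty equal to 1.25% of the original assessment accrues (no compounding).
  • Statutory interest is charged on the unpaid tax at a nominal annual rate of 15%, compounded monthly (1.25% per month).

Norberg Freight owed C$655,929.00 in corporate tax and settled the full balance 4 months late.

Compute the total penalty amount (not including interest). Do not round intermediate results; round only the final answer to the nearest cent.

Failure-to-file: 4 × 3.5% × C$655,929.00 = C$91,830.06 (under the 22.5% cap)
Failure-to-pay penalty = 1.25% × C$655,929.00 × 4 mo = C$32,796.45
Total penalty = C$91,830.06 + C$32,796.45 = C$124,626.51

C$124,626.51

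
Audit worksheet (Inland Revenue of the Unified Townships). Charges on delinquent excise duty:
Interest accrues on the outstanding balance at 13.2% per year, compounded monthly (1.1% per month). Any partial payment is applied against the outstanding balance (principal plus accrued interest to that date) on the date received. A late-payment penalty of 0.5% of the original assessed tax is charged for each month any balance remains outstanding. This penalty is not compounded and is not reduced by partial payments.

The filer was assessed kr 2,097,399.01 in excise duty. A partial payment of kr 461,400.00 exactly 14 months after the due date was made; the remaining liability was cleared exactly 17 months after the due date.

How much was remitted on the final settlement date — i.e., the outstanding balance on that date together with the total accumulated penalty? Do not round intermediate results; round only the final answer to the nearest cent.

Balance at month 14: kr 2,097,399.0100 × (1 + 0.011)^14 = kr 2,444,540.5006…
After kr 461,400.00 payment: kr 2,444,540.5006… − kr 461,400.00 = kr 1,983,140.5006…
Balance at month 17: kr 1,983,140.5006… × (1 + 0.011)^3 = kr 2,049,306.6567…
Penalty: 17 × 0.5% × kr 2,097,399.01 = kr 178,278.92…
Final settlement = outstanding balance + penalty = kr 2,049,306.6567… + kr 178,278.92… = kr 2,227,585.57

kr 2,227,585.57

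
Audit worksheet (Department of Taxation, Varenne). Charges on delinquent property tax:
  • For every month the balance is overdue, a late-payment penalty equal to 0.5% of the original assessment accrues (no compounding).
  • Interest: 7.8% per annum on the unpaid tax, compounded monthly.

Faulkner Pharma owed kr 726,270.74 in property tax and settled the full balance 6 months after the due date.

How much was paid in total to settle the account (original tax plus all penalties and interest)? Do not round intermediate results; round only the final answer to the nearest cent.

Late-payment penalty = 0.5% × kr 726,270.74 × 6 mo = kr 21,788.12…
Interest (7.8%/yr ÷ 12 = 0.65%/month): kr 726,270.74 × ((1 + 0.0065)^6 − 1) = kr 28,788.8415…
Total = kr 726,270.74 + kr 21,788.1222 + kr 28,788.8415… = kr 776,847.70

kr 776,847.70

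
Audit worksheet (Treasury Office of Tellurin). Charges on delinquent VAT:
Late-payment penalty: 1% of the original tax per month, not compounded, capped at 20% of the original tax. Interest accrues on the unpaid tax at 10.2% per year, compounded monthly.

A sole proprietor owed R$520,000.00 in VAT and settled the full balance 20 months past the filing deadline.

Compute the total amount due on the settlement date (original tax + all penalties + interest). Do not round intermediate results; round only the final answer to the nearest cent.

R$719,915.87

Penalty (uncapped): 20 × 1% × R$520,000.00 = R$104,000.00; cap = 20% × R$520,000.00 = R$104,000.00 → penalty = R$104,000.00
Interest (10.2%/yr ÷ 12 = 0.85%/month): R$520,000.00 × ((1 + 0.0085)^20 − 1) = R$95,915.8702…
Total = R$520,000.00 + R$104,000.0000 + R$95,915.8702… = R$719,915.87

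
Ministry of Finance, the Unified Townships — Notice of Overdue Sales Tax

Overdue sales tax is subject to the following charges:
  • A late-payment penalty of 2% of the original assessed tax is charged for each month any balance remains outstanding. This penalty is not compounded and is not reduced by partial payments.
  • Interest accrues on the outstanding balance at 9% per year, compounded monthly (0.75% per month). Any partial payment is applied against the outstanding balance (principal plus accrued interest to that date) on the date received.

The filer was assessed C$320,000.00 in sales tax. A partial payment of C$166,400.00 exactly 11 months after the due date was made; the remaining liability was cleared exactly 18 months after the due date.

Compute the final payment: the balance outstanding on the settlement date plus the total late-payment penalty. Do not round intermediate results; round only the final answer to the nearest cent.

C$305,932.29

Balance at month 11: C$320,000.0000 × (1 + 0.0075)^11 = C$347,412.6127…
After C$166,400.00 payment: C$347,412.6127… − C$166,400.00 = C$181,012.6127…
Balance at month 18: C$181,012.6127… × (1 + 0.0075)^7 = C$190,732.2889…
Penalty: 18 × 2% × C$320,000.00 = C$115,200.00
Final settlement = outstanding balance + penalty = C$190,732.2889… + C$115,200.00 = C$305,932.29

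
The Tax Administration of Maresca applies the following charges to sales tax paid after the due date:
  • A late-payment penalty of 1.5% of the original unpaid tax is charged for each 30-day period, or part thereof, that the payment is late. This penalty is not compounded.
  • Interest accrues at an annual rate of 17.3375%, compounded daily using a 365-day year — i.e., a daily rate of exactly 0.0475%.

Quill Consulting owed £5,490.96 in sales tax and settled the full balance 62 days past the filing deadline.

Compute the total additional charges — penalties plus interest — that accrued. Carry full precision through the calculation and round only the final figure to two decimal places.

£411.17

Penalty periods: ⌈62/30⌉ = 3; penalty = 3 × 1.5% × £5,490.96 = £247.09…
Interest: £5,490.96 × ((1 + 0.000475)^62 − 1) = £5,490.96 × 0.02988074… = £164.0739…
Penalties + interest = £247.0932 + £164.0739… = £411.17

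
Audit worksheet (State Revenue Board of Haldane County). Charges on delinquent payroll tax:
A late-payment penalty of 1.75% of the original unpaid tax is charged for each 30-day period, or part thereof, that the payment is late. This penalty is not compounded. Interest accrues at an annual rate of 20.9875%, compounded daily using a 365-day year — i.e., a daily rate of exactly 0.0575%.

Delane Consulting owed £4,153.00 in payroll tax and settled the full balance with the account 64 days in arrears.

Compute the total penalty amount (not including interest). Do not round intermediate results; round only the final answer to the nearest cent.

£218.03

Penalty periods: ⌈64/30⌉ = 3; penalty = 3 × 1.75% × £4,153.00 = £218.03…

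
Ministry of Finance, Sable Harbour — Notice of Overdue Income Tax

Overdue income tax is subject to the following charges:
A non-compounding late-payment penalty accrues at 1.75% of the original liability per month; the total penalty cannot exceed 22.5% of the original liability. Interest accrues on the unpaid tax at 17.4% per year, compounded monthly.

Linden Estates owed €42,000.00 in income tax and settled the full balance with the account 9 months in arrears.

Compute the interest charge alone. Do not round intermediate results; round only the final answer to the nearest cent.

€5,809.89

Interest (17.4%/yr ÷ 12 = 1.45%/month): €42,000.00 × ((1 + 0.0145)^9 − 1) = €5,809.8909…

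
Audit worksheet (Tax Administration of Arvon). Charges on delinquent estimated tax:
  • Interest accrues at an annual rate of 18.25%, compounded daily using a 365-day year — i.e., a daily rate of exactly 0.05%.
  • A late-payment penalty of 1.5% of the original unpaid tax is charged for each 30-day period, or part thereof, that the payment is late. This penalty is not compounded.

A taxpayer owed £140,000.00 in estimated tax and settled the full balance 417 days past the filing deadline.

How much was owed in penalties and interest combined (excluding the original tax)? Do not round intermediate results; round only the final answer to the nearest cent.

£61,847.06

Penalty periods: ⌈417/30⌉ = 14; penalty = 14 × 1.5% × £140,000.00 = £29,400.00
Interest: £140,000.00 × ((1 + 0.0005)^417 − 1) = £140,000.00 × 0.23176474… = £32,447.0642…
Penalties + interest = £29,400.0000 + £32,447.0642… = £61,847.06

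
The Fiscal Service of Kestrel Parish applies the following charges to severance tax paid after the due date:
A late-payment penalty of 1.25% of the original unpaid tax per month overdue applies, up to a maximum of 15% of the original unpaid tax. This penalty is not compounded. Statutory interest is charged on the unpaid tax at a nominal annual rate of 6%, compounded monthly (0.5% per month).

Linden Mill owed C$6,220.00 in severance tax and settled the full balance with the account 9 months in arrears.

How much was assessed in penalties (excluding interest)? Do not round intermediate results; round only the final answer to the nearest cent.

C$699.75

Penalty: 9 × 1.25% × C$6,220.00 = C$699.75 (below the 15% cap of C$933.00)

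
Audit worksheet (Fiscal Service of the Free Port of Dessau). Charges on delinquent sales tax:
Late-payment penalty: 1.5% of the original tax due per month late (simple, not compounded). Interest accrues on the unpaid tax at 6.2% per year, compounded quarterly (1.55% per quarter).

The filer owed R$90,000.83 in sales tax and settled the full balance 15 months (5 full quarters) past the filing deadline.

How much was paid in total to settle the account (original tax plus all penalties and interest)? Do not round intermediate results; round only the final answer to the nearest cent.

R$117,445.69

Late-payment penalty = 1.5% × R$90,000.83 × 15 mo = R$20,250.19…
Interest: R$90,000.83 × ((1 + 0.0155)^5 − 1) = R$90,000.83 × 0.0799400… = R$7,194.6689…
Total = R$90,000.83 + R$20,250.1868… + R$7,194.6689… = R$117,445.69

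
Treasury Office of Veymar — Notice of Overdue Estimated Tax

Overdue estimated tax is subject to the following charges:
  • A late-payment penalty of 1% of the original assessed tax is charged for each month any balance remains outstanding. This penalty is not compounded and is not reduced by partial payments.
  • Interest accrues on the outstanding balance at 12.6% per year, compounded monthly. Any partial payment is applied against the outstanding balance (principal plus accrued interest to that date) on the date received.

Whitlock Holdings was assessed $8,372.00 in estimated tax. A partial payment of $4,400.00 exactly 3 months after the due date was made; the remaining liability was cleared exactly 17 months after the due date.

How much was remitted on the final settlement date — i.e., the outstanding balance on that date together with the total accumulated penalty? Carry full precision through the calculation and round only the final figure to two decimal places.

$6,329.16

Monthly rate = 12.6% ÷ 12 = 1.05%
Balance at month 3: $8,372.0000 × (1 + 0.0105)^3 = $8,638.4967…
After $4,400.00 payment: $8,638.4967… − $4,400.00 = $4,238.4967…
Balance at month 17: $4,238.4967… × (1 + 0.0105)^14 = $4,905.9182…
Penalty: 17 × 1% × $8,372.00 = $1,423.24
Final settlement = outstanding balance + penalty = $4,905.9182… + $1,423.24 = $6,329.16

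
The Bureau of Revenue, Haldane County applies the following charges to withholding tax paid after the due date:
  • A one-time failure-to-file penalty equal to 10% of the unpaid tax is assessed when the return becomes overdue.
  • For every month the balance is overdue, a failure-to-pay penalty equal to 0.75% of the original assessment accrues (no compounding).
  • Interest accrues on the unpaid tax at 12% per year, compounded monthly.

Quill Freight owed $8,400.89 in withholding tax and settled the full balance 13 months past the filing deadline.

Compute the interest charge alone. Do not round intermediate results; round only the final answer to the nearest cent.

$1,160.11

Interest (12%/yr ÷ 12 = 1%/month): $8,400.89 × ((1 + 0.01)^13 − 1) = $1,160.1065…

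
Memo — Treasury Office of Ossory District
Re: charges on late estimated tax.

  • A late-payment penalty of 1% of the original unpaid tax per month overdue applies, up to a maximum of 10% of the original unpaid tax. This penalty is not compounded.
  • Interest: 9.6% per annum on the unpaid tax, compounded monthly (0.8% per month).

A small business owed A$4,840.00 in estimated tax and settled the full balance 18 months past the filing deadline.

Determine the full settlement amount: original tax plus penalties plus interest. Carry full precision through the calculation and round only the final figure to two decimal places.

A$6,070.44

Penalty (uncapped): 18 × 1% × A$4,840.00 = A$871.20; cap = 10% × A$4,840.00 = A$484.00 → penalty = A$484.00
Interest: A$4,840.00 × ((1 + 0.008)^18 − 1) = A$4,840.00 × 0.1542226… = A$746.4374…
Total = A$4,840.00 + A$484.0000 + A$746.4374… = A$6,070.44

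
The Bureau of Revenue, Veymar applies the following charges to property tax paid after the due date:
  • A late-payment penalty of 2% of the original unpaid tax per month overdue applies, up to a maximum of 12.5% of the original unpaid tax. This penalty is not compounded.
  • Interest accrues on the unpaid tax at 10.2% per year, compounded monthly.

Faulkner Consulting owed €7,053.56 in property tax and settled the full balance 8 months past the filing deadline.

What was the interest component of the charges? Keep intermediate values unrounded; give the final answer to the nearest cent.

€494.16

Interest (10.2%/yr ÷ 12 = 0.85%/month): €7,053.56 × ((1 + 0.0085)^8 − 1) = €494.1566…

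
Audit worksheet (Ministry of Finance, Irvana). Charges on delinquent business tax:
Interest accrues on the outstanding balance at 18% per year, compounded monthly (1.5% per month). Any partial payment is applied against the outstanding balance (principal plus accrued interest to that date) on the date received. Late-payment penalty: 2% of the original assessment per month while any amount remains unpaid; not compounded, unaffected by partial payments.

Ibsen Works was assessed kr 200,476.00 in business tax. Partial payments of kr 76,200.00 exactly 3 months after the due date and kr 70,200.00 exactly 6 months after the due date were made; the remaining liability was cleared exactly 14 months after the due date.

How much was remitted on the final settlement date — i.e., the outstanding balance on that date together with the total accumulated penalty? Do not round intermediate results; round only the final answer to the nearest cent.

kr 134,231.25

Balance at month 3: kr 200,476.0000 × (1 + 0.015)^3 = kr 209,633.4179…
After kr 76,200.00 payment: kr 209,633.4179… − kr 76,200.00 = kr 133,433.4179…
Balance at month 6: kr 133,433.4179… × (1 + 0.015)^3 = kr 139,528.4396…
After kr 70,200.00 payment: kr 139,528.4396… − kr 70,200.00 = kr 69,328.4396…
Balance at month 14: kr 69,328.4396… × (1 + 0.015)^8 = kr 78,097.9733…
Penalty: 14 × 2% × kr 200,476.00 = kr 56,133.28
Final settlement = outstanding balance + penalty = kr 78,097.9733… + kr 56,133.28 = kr 134,231.25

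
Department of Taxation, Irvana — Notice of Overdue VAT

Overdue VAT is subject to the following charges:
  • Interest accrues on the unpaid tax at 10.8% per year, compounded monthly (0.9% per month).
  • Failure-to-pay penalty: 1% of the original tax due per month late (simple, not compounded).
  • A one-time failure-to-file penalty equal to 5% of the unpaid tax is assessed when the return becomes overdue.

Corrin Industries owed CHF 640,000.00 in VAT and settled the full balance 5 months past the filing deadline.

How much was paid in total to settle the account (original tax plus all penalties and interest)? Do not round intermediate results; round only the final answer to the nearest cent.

Failure-to-file penalty: 5% × CHF 640,000.00 = CHF 32,000.00
Failure-to-pay penalty: 5 × 1% × CHF 640,000.00 = CHF 32,000.00
Interest: CHF 640,000.00 × ((1 + 0.009)^5 − 1) = CHF 640,000.00 × 0.0458173… = CHF 29,323.0866…
Total = CHF 640,000.00 + CHF 64,000.0000 + CHF 29,323.0866… = CHF 733,323.09

CHF 733,323.09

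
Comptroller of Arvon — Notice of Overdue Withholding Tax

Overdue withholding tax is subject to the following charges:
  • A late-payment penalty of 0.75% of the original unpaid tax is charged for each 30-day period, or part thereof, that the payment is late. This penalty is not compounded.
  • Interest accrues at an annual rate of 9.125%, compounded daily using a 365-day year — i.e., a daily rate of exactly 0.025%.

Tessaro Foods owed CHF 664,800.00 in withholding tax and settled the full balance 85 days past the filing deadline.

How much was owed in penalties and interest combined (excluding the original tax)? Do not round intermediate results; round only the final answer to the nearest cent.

CHF 29,234.36

Penalty periods: ⌈85/30⌉ = 3; penalty = 3 × 0.75% × CHF 664,800.00 = CHF 14,958.00
Interest: CHF 664,800.00 × ((1 + 0.00025)^85 − 1) = CHF 664,800.00 × 0.02147468… = CHF 14,276.3648…
Penalties + interest = CHF 14,958.0000 + CHF 14,276.3648… = CHF 29,234.36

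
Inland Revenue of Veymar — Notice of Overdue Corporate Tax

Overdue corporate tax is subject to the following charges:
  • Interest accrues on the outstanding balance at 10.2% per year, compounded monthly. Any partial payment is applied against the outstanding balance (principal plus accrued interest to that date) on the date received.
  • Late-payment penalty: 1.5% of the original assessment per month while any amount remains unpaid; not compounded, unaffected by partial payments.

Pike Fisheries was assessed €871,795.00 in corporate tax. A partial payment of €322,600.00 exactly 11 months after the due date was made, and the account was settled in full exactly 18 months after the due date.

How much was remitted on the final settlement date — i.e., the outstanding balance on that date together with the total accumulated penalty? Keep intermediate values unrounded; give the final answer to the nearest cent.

Monthly rate = 10.2% ÷ 12 = 0.85%
Balance at month 11: €871,795.0000 × (1 + 0.0085)^11 = €956,861.9872…
After €322,600.00 payment: €956,861.9872… − €322,600.00 = €634,261.9872…
Balance at month 18: €634,261.9872… × (1 + 0.0085)^7 = €672,976.6590…
Penalty: 18 × 1.5% × €871,795.00 = €235,384.65
Final settlement = outstanding balance + penalty = €672,976.6590… + €235,384.65 = €908,361.31

€908,361.31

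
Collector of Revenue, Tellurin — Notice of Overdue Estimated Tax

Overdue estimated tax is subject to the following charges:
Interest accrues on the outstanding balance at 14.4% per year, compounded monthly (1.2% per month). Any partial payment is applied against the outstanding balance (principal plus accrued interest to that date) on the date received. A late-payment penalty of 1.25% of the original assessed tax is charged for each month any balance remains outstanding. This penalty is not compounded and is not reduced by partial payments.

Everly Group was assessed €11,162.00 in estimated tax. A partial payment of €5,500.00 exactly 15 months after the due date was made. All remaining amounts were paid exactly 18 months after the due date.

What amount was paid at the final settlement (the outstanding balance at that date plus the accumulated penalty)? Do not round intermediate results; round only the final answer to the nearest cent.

Balance at month 15: €11,162.0000 × (1 + 0.012)^15 = €13,349.0299…
After €5,500.00 payment: €13,349.0299… − €5,500.00 = €7,849.0299…
Balance at month 18: €7,849.0299… × (1 + 0.012)^3 = €8,134.9993…
Penalty: 18 × 1.25% × €11,162.00 = €2,511.45
Final settlement = outstanding balance + penalty = €8,134.9993… + €2,511.45 = €10,646.45

€10,646.45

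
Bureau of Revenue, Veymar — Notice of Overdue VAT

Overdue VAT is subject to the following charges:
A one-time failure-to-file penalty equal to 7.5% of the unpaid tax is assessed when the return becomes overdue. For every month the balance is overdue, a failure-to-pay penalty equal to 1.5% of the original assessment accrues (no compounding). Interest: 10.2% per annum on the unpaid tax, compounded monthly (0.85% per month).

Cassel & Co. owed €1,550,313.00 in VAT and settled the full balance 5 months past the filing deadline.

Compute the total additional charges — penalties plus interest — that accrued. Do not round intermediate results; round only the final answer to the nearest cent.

Failure-to-file penalty: 7.5% × €1,550,313.00 = €116,273.48…
Failure-to-pay penalty: 5 × 1.5% × €1,550,313.00 = €116,273.48…
Interest: €1,550,313.00 × ((1 + 0.0085)^5 − 1) = €1,550,313.00 × 0.0432287… = €67,017.9650…
Penalties + interest = €232,546.9500 + €67,017.9650… = €299,564.92

€299,564.92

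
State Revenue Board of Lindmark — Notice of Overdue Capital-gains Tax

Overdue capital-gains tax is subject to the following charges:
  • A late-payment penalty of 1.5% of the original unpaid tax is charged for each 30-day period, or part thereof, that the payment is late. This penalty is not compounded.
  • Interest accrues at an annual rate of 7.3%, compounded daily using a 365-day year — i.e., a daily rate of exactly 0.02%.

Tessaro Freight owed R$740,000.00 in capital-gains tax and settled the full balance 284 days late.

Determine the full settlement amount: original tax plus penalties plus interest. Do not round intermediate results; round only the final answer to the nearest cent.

Penalty periods: ⌈284/30⌉ = 10; penalty = 10 × 1.5% × R$740,000.00 = R$111,000.00
Interest: R$740,000.00 × ((1 + 0.0002)^284 − 1) = R$740,000.00 × 0.05843809… = R$43,244.1861…
Total = R$740,000.00 + R$111,000.0000 + R$43,244.1861… = R$894,244.19

R$894,244.19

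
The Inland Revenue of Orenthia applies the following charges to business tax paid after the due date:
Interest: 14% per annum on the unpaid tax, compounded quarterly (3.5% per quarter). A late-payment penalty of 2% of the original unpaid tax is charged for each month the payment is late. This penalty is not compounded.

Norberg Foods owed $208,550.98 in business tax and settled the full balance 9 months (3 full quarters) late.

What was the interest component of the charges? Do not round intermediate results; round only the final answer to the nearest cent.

Interest: $208,550.98 × ((1 + 0.035)^3 − 1) = $208,550.98 × 0.1087179… = $22,673.2194…

$22,673.22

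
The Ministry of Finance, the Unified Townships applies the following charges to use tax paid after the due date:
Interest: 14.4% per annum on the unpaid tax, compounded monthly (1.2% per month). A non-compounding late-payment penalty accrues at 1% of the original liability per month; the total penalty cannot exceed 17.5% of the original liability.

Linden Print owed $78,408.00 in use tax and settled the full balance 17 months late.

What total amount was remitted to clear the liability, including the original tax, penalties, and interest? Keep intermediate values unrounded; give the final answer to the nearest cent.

$109,364.26

Penalty: 17 × 1% × $78,408.00 = $13,329.36 (below the 17.5% cap of $13,721.40)
Interest: $78,408.00 × ((1 + 0.012)^17 − 1) = $78,408.00 × 0.2248100… = $17,626.9001…
Total = $78,408.00 + $13,329.3600 + $17,626.9001… = $109,364.26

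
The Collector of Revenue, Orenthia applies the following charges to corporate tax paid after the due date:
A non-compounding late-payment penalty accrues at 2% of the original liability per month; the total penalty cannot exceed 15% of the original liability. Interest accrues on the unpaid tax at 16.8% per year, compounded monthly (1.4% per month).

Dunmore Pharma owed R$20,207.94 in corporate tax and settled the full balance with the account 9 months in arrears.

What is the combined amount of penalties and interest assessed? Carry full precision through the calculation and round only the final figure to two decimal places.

Penalty (uncapped): 9 × 2% × R$20,207.94 = R$3,637.43…; cap = 15% × R$20,207.94 = R$3,031.19… → penalty = R$3,031.19…
Interest: R$20,207.94 × ((1 + 0.014)^9 − 1) = R$20,207.94 × 0.1332914… = R$2,693.5447…
Penalties + interest = R$3,031.1910 + R$2,693.5447… = R$5,724.74

R$5,724.74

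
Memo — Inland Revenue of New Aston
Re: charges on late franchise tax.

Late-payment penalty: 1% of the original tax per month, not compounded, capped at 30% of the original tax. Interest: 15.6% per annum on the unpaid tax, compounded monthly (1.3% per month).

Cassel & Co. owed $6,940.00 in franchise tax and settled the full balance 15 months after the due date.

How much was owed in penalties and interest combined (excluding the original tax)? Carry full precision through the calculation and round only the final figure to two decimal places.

Penalty: 15 × 1% × $6,940.00 = $1,041.00 (below the 30% cap of $2,082.00)
Interest: $6,940.00 × ((1 + 0.013)^15 − 1) = $6,940.00 × 0.2137848… = $1,483.6662…
Penalties + interest = $1,041.0000 + $1,483.6662… = $2,524.67

$2,524.67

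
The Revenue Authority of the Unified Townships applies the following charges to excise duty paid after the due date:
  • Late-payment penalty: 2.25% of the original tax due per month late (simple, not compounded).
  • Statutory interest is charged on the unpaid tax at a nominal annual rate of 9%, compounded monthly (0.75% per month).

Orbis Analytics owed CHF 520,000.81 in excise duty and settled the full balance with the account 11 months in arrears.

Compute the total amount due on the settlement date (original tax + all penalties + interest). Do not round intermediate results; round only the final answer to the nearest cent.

Late-payment penalty = 2.25% × CHF 520,000.81 × 11 mo = CHF 128,700.20…
Interest: CHF 520,000.81 × ((1 + 0.0075)^11 − 1) = CHF 520,000.81 × 0.0856644… = CHF 44,545.5650…
Total = CHF 520,000.81 + CHF 128,700.2005… + CHF 44,545.5650… = CHF 693,246.58

CHF 693,246.58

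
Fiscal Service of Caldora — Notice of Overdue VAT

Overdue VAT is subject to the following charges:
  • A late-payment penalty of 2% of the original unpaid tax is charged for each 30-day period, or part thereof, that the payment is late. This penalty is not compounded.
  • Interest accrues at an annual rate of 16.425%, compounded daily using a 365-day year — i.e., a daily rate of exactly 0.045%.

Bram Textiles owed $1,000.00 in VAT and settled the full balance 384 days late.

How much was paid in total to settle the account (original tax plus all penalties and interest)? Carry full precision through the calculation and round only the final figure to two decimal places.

$1,448.58

Penalty periods: ⌈384/30⌉ = 13; penalty = 13 × 2% × $1,000.00 = $260.00
Interest: $1,000.00 × ((1 + 0.00045)^384 − 1) = $1,000.00 × 0.18858216… = $188.5822…
Total = $1,000.00 + $260.0000 + $188.5822… = $1,448.58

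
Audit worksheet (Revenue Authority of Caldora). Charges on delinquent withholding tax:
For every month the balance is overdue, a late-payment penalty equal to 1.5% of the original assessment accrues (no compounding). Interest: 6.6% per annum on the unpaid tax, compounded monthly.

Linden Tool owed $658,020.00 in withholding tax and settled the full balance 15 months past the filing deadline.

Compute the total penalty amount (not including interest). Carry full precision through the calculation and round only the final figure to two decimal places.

Late-payment penalty: 15 × 1.5% × $658,020.00 = $148,054.50

$148,054.50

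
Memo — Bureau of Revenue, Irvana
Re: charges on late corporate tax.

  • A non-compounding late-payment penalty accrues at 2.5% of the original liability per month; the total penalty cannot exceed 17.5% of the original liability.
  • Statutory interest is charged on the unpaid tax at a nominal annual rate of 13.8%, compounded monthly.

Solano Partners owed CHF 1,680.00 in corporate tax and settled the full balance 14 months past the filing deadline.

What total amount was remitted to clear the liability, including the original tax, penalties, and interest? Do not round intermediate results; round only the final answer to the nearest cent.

Penalty (uncapped): 14 × 2.5% × CHF 1,680.00 = CHF 588.00; cap = 17.5% × CHF 1,680.00 = CHF 294.00 → penalty = CHF 294.00
Interest (13.8%/yr ÷ 12 = 1.15%/month): CHF 1,680.00 × ((1 + 0.0115)^14 − 1) = CHF 291.6585…
Total = CHF 1,680.00 + CHF 294.0000 + CHF 291.6585… = CHF 2,265.66

CHF 2,265.66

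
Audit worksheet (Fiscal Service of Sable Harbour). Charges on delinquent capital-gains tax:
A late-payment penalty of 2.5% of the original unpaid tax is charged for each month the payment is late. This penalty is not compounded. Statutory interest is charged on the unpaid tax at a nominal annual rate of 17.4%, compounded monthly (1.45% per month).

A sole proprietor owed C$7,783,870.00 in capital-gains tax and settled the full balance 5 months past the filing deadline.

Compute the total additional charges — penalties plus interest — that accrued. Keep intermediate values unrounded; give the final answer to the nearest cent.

Late-payment penalty = 2.5% × C$7,783,870.00 × 5 mo = C$972,983.75
Interest: C$7,783,870.00 × ((1 + 0.0145)^5 − 1) = C$7,783,870.00 × 0.0746332… = C$580,935.1881…
Penalties + interest = C$972,983.7500 + C$580,935.1881… = C$1,553,918.94

C$1,553,918.94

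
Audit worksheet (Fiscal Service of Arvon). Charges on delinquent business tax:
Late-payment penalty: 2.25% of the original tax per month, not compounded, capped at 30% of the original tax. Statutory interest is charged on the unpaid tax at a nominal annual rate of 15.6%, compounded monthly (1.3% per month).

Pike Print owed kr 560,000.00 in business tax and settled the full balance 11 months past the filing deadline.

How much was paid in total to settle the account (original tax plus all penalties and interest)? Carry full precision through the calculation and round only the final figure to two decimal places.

Penalty: 11 × 2.25% × kr 560,000.00 = kr 138,600.00 (below the 30% cap of kr 168,000.00)
Interest: kr 560,000.00 × ((1 + 0.013)^11 − 1) = kr 560,000.00 × 0.1526671… = kr 85,493.5782…
Total = kr 560,000.00 + kr 138,600.0000 + kr 85,493.5782… = kr 784,093.58

kr 784,093.58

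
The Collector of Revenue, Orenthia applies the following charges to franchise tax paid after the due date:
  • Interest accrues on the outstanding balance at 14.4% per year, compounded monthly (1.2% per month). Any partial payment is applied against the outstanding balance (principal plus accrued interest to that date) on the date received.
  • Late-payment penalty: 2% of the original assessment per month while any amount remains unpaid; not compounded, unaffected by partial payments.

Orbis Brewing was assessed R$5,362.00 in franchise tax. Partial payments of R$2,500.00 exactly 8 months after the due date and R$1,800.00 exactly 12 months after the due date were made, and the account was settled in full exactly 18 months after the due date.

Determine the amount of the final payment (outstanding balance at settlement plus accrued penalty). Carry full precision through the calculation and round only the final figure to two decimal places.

R$3,826.28

Balance at month 8: R$5,362.0000 × (1 + 0.012)^8 = R$5,898.8983…
After R$2,500.00 payment: R$5,898.8983… − R$2,500.00 = R$3,398.8983…
Balance at month 12: R$3,398.8983… × (1 + 0.012)^4 = R$3,565.0056…
After R$1,800.00 payment: R$3,565.0056… − R$1,800.00 = R$1,765.0056…
Balance at month 18: R$1,765.0056… × (1 + 0.012)^6 = R$1,895.9600…
Penalty: 18 × 2% × R$5,362.00 = R$1,930.32
Final settlement = outstanding balance + penalty = R$1,895.9600… + R$1,930.32 = R$3,826.28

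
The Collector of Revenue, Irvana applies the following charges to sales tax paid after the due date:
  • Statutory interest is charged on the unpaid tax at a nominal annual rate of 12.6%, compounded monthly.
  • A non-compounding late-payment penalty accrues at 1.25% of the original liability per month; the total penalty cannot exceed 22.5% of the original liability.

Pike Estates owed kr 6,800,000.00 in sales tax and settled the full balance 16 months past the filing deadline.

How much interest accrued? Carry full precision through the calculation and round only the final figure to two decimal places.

Interest (12.6%/yr ÷ 12 = 1.05%/month): kr 6,800,000.00 × ((1 + 0.0105)^16 − 1) = kr 1,236,926.5320…

kr 1,236,926.53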